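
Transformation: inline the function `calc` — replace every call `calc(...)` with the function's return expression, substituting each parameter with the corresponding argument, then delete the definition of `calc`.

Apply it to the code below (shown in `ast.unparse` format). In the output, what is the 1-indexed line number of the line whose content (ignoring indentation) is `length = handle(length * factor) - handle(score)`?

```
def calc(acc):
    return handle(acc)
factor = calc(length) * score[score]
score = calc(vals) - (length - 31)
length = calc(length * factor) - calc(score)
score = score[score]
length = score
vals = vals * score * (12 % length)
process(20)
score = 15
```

Transformed code:
factor = handle(length) * score[score]
score = handle(vals) - (length - 31)
length = handle(length * factor) - handle(score)
score = score[score]
length = score
vals = vals * score * (12 % length)
process(20)
score = 15

3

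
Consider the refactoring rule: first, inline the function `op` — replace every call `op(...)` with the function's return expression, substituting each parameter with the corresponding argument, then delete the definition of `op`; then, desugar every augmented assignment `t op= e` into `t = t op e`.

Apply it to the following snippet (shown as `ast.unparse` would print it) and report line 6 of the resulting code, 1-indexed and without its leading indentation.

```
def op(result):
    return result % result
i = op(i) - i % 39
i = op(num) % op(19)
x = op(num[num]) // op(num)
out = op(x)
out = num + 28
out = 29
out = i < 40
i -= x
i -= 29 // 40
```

out = 29

Transformed code:
i = i % i - i % 39
i = num % num % (19 % 19)
x = num[num] % num[num] // (num % num)
out = x % x
out = num + 28
out = 29
out = i < 40
i = i - x
i = i - 29 // 40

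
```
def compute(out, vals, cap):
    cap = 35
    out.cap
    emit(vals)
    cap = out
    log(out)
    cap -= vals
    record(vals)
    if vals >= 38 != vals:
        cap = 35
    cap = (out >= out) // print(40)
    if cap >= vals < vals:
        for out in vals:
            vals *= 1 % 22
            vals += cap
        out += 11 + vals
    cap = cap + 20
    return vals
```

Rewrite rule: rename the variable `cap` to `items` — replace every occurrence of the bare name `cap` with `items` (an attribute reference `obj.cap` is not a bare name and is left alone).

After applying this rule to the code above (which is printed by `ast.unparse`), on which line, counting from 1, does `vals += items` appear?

Transformed code:
def compute(out, vals, items):
    items = 35
    out.cap
    emit(vals)
    items = out
    log(out)
    items -= vals
    record(vals)
    if vals >= 38 != vals:
        items = 35
    items = (out >= out) // print(40)
    if items >= vals < vals:
        for out in vals:
            vals *= 1 % 22
            vals += items
        out += 11 + vals
    items = items + 20
    return vals

15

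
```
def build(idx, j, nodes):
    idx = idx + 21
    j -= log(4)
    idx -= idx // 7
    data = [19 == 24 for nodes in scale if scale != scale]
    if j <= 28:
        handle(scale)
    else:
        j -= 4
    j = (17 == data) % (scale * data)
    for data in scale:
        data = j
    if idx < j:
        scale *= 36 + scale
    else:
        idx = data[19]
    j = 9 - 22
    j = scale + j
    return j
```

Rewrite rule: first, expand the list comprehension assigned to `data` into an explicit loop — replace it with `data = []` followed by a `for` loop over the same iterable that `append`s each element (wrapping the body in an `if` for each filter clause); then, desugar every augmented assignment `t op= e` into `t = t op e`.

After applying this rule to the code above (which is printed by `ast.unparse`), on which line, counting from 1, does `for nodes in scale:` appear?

6

Transformed code:
def build(idx, j, nodes):
    idx = idx + 21
    j = j - log(4)
    idx = idx - idx // 7
    data = []
    for nodes in scale:
        if scale != scale:
            data.append(19 == 24)
    if j <= 28:
        handle(scale)
    else:
        j = j - 4
    j = (17 == data) % (scale * data)
    for data in scale:
        data = j
    if idx < j:
        scale = scale * (36 + scale)
    else:
        idx = data[19]
    j = 9 - 22
    j = scale + j
    return j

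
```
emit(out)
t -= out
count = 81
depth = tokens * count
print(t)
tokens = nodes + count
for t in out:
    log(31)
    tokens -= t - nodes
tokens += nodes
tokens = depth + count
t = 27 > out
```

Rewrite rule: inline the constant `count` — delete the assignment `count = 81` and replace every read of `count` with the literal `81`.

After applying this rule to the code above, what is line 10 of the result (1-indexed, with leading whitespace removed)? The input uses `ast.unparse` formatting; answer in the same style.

tokens = depth + 81

Transformed code:
emit(out)
t -= out
depth = tokens * 81
print(t)
tokens = nodes + 81
for t in out:
    log(31)
    tokens -= t - nodes
tokens += nodes
tokens = depth + 81
t = 27 > out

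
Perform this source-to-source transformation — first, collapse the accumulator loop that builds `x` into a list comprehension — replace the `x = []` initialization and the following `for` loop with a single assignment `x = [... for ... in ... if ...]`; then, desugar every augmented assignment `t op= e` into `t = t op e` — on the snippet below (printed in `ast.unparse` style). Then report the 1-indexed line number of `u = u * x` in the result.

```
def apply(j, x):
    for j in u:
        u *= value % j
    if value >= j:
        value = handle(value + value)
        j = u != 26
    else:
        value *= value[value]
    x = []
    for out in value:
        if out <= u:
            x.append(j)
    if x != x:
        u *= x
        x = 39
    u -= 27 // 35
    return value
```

11

Transformed code:
def apply(j, x):
    for j in u:
        u = u * (value % j)
    if value >= j:
        value = handle(value + value)
        j = u != 26
    else:
        value = value * value[value]
    x = [j for out in value if out <= u]
    if x != x:
        u = u * x
        x = 39
    u = u - 27 // 35
    return value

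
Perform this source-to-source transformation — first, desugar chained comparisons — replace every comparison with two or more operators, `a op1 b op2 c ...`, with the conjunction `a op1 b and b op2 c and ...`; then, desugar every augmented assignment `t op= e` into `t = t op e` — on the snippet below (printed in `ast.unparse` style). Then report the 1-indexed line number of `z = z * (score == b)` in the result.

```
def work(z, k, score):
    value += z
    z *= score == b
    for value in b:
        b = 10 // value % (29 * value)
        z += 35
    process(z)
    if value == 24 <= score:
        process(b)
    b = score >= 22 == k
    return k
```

Transformed code:
def work(z, k, score):
    value = value + z
    z = z * (score == b)
    for value in b:
        b = 10 // value % (29 * value)
        z = z + 35
    process(z)
    if value == 24 and 24 <= score:
        process(b)
    b = score >= 22 and 22 == k
    return k

3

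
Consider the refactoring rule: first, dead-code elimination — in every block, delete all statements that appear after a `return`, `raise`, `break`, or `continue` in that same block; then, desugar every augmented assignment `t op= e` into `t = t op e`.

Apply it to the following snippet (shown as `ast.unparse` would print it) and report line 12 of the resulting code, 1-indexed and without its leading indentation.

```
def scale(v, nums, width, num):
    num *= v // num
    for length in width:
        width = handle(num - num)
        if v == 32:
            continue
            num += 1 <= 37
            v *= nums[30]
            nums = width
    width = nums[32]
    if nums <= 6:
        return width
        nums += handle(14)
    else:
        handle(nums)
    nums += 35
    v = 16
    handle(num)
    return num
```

Transformed code:
def scale(v, nums, width, num):
    num = num * (v // num)
    for length in width:
        width = handle(num - num)
        if v == 32:
            continue
    width = nums[32]
    if nums <= 6:
        return width
    else:
        handle(nums)
    nums = nums + 35
    v = 16
    handle(num)
    return num

nums = nums + 35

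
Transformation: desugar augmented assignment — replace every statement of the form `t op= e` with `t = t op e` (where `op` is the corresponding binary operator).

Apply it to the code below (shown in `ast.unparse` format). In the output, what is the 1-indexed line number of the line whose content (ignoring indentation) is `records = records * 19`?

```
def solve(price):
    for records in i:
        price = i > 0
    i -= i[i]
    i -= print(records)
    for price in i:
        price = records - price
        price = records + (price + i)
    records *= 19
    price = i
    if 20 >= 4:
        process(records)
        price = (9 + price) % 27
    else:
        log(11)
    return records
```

Transformed code:
def solve(price):
    for records in i:
        price = i > 0
    i = i - i[i]
    i = i - print(records)
    for price in i:
        price = records - price
        price = records + (price + i)
    records = records * 19
    price = i
    if 20 >= 4:
        process(records)
        price = (9 + price) % 27
    else:
        log(11)
    return records

9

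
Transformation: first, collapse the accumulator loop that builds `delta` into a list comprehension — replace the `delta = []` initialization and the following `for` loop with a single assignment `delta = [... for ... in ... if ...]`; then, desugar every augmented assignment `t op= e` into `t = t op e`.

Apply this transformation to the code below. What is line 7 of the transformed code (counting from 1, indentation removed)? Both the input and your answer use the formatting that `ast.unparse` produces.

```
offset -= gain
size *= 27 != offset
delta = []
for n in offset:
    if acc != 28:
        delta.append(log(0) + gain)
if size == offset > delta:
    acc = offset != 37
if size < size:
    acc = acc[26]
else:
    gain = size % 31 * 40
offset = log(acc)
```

Transformed code:
offset = offset - gain
size = size * (27 != offset)
delta = [log(0) + gain for n in offset if acc != 28]
if size == offset > delta:
    acc = offset != 37
if size < size:
    acc = acc[26]
else:
    gain = size % 31 * 40
offset = log(acc)

acc = acc[26]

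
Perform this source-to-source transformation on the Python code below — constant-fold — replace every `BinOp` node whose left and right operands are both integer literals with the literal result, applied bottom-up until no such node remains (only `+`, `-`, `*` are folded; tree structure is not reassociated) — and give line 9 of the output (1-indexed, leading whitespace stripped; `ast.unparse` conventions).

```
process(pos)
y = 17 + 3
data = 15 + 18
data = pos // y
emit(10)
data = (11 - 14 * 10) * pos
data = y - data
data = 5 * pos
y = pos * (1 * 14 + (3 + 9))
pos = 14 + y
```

Transformed code:
process(pos)
y = 20
data = 33
data = pos // y
emit(10)
data = -129 * pos
data = y - data
data = 5 * pos
y = pos * 26
pos = 14 + y

y = pos * 26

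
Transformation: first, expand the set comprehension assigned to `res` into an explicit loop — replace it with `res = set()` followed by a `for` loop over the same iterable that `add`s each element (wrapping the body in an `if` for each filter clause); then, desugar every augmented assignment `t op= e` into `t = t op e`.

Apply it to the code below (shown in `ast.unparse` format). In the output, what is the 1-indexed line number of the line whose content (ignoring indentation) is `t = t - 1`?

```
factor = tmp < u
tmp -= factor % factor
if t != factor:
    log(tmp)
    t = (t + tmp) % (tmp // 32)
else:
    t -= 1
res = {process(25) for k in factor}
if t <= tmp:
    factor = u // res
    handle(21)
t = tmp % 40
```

Transformed code:
factor = tmp < u
tmp = tmp - factor % factor
if t != factor:
    log(tmp)
    t = (t + tmp) % (tmp // 32)
else:
    t = t - 1
res = set()
for k in factor:
    res.add(process(25))
if t <= tmp:
    factor = u // res
    handle(21)
t = tmp % 40

7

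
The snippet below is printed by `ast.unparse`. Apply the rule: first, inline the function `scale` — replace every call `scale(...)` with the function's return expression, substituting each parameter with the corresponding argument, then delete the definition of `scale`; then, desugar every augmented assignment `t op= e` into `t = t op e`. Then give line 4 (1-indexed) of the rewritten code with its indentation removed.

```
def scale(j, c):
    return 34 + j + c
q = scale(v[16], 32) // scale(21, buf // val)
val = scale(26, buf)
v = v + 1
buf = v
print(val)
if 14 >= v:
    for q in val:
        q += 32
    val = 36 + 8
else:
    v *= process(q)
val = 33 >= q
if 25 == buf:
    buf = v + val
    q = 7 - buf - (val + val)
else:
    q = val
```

buf = v

Transformed code:
q = (34 + v[16] + 32) // (34 + 21 + buf // val)
val = 34 + 26 + buf
v = v + 1
buf = v
print(val)
if 14 >= v:
    for q in val:
        q = q + 32
    val = 36 + 8
else:
    v = v * process(q)
val = 33 >= q
if 25 == buf:
    buf = v + val
    q = 7 - buf - (val + val)
else:
    q = val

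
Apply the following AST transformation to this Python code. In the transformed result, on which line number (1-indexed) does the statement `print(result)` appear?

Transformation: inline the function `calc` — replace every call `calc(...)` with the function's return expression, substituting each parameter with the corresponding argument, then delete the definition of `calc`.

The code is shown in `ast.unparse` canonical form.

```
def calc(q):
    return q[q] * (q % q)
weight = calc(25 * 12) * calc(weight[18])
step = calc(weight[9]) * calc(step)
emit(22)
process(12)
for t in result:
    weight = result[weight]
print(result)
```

Transformed code:
weight = (25 * 12)[25 * 12] * (25 * 12 % (25 * 12)) * (weight[18][weight[18]] * (weight[18] % weight[18]))
step = weight[9][weight[9]] * (weight[9] % weight[9]) * (step[step] * (step % step))
emit(22)
process(12)
for t in result:
    weight = result[weight]
print(result)

7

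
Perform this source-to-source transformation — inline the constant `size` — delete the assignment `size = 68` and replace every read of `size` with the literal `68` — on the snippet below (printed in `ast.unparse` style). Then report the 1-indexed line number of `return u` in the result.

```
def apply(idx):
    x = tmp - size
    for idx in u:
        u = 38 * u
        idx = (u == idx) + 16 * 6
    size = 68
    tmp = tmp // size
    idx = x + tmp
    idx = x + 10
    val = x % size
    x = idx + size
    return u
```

Transformed code:
def apply(idx):
    x = tmp - 68
    for idx in u:
        u = 38 * u
        idx = (u == idx) + 16 * 6
    tmp = tmp // 68
    idx = x + tmp
    idx = x + 10
    val = x % 68
    x = idx + 68
    return u

11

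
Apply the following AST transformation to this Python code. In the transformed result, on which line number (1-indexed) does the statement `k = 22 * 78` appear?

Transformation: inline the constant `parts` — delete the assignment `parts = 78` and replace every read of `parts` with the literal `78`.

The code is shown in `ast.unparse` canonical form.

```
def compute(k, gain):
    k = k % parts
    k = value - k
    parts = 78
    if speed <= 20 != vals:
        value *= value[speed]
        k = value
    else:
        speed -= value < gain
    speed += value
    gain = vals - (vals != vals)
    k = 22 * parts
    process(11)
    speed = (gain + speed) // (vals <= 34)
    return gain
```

Transformed code:
def compute(k, gain):
    k = k % 78
    k = value - k
    if speed <= 20 != vals:
        value *= value[speed]
        k = value
    else:
        speed -= value < gain
    speed += value
    gain = vals - (vals != vals)
    k = 22 * 78
    process(11)
    speed = (gain + speed) // (vals <= 34)
    return gain

11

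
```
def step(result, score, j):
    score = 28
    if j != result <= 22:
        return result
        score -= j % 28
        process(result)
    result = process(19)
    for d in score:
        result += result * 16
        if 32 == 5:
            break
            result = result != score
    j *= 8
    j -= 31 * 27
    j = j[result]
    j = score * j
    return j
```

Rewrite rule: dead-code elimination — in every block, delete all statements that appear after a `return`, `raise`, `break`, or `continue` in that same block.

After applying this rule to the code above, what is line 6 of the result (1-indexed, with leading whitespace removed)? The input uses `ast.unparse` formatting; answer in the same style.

Transformed code:
def step(result, score, j):
    score = 28
    if j != result <= 22:
        return result
    result = process(19)
    for d in score:
        result += result * 16
        if 32 == 5:
            break
    j *= 8
    j -= 31 * 27
    j = j[result]
    j = score * j
    return j

for d in score:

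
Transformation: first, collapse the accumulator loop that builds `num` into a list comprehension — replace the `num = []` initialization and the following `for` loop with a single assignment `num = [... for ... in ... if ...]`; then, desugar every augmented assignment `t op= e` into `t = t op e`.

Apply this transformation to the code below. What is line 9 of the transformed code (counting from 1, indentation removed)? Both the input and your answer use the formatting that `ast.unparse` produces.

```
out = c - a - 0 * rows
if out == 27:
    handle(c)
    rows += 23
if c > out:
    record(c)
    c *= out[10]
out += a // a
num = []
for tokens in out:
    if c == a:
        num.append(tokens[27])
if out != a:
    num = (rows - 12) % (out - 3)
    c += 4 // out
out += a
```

num = [tokens[27] for tokens in out if c == a]

Transformed code:
out = c - a - 0 * rows
if out == 27:
    handle(c)
    rows = rows + 23
if c > out:
    record(c)
    c = c * out[10]
out = out + a // a
num = [tokens[27] for tokens in out if c == a]
if out != a:
    num = (rows - 12) % (out - 3)
    c = c + 4 // out
out = out + a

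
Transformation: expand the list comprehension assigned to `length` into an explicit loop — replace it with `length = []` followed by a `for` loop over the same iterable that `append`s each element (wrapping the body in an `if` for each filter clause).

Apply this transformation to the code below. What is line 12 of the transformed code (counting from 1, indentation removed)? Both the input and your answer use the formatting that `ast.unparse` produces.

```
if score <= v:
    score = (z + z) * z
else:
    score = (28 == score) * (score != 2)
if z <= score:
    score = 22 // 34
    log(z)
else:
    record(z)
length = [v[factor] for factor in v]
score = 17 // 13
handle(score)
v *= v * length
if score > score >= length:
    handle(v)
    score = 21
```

Transformed code:
if score <= v:
    score = (z + z) * z
else:
    score = (28 == score) * (score != 2)
if z <= score:
    score = 22 // 34
    log(z)
else:
    record(z)
length = []
for factor in v:
    length.append(v[factor])
score = 17 // 13
handle(score)
v *= v * length
if score > score >= length:
    handle(v)
    score = 21

length.append(v[factor])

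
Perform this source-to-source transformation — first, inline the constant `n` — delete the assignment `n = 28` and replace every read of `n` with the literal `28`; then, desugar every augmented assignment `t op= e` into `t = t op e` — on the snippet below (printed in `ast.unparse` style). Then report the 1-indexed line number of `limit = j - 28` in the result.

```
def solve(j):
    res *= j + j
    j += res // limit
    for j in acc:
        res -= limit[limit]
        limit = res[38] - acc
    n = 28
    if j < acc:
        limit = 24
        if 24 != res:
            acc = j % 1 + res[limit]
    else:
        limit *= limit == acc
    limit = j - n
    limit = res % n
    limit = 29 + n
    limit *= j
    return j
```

Transformed code:
def solve(j):
    res = res * (j + j)
    j = j + res // limit
    for j in acc:
        res = res - limit[limit]
        limit = res[38] - acc
    if j < acc:
        limit = 24
        if 24 != res:
            acc = j % 1 + res[limit]
    else:
        limit = limit * (limit == acc)
    limit = j - 28
    limit = res % 28
    limit = 29 + 28
    limit = limit * j
    return j

13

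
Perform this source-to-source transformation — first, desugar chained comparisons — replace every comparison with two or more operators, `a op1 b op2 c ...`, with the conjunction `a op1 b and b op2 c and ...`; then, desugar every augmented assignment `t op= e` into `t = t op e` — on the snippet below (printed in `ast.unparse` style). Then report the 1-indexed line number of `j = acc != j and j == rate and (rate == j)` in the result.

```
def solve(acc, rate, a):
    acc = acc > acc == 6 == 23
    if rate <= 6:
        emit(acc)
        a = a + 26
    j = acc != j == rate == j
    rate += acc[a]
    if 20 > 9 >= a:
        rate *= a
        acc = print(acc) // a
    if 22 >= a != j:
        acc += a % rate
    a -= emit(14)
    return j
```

Transformed code:
def solve(acc, rate, a):
    acc = acc > acc and acc == 6 and (6 == 23)
    if rate <= 6:
        emit(acc)
        a = a + 26
    j = acc != j and j == rate and (rate == j)
    rate = rate + acc[a]
    if 20 > 9 and 9 >= a:
        rate = rate * a
        acc = print(acc) // a
    if 22 >= a and a != j:
        acc = acc + a % rate
    a = a - emit(14)
    return j

6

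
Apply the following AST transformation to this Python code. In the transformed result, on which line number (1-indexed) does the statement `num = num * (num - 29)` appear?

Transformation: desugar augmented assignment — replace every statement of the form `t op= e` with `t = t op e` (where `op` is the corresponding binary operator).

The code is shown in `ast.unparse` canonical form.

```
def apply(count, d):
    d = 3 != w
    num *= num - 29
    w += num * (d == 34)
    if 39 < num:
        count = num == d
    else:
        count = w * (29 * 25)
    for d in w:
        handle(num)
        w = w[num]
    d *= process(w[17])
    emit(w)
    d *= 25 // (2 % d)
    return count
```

Transformed code:
def apply(count, d):
    d = 3 != w
    num = num * (num - 29)
    w = w + num * (d == 34)
    if 39 < num:
        count = num == d
    else:
        count = w * (29 * 25)
    for d in w:
        handle(num)
        w = w[num]
    d = d * process(w[17])
    emit(w)
    d = d * (25 // (2 % d))
    return count

3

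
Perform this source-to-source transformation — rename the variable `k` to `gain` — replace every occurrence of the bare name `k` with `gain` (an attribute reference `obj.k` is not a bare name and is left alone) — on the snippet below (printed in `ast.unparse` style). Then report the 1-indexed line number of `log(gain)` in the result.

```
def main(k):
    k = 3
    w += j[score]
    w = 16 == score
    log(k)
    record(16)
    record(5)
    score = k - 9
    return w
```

Transformed code:
def main(gain):
    gain = 3
    w += j[score]
    w = 16 == score
    log(gain)
    record(16)
    record(5)
    score = gain - 9
    return w

5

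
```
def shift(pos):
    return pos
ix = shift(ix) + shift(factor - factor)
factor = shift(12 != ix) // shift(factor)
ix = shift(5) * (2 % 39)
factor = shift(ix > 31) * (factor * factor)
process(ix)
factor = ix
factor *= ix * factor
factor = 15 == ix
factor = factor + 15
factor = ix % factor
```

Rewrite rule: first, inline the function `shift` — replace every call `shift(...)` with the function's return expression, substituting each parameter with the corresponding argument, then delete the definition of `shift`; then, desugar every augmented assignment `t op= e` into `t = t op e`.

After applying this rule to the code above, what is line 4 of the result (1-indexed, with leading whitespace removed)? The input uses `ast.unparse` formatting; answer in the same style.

Transformed code:
ix = ix + (factor - factor)
factor = (12 != ix) // factor
ix = 5 * (2 % 39)
factor = (ix > 31) * (factor * factor)
process(ix)
factor = ix
factor = factor * (ix * factor)
factor = 15 == ix
factor = factor + 15
factor = ix % factor

factor = (ix > 31) * (factor * factor)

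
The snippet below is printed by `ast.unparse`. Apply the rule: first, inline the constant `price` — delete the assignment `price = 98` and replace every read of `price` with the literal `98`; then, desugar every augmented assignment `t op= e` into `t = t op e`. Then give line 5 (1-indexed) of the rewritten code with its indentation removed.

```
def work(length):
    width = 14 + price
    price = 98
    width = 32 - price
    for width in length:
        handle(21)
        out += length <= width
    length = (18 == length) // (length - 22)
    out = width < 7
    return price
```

Transformed code:
def work(length):
    width = 14 + 98
    width = 32 - 98
    for width in length:
        handle(21)
        out = out + (length <= width)
    length = (18 == length) // (length - 22)
    out = width < 7
    return 98

handle(21)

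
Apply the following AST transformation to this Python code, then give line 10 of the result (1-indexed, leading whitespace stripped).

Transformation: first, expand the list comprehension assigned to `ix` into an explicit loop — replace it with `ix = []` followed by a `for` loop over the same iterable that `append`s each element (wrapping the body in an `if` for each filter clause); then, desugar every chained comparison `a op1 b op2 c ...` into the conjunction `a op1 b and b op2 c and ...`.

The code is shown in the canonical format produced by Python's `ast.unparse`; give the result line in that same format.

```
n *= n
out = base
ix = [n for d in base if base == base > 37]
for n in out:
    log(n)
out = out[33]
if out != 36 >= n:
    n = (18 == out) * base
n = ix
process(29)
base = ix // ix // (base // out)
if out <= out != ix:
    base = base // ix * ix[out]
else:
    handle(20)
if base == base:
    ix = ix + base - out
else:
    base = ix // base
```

Transformed code:
n *= n
out = base
ix = []
for d in base:
    if base == base and base > 37:
        ix.append(n)
for n in out:
    log(n)
out = out[33]
if out != 36 and 36 >= n:
    n = (18 == out) * base
n = ix
process(29)
base = ix // ix // (base // out)
if out <= out and out != ix:
    base = base // ix * ix[out]
else:
    handle(20)
if base == base:
    ix = ix + base - out
else:
    base = ix // base

if out != 36 and 36 >= n:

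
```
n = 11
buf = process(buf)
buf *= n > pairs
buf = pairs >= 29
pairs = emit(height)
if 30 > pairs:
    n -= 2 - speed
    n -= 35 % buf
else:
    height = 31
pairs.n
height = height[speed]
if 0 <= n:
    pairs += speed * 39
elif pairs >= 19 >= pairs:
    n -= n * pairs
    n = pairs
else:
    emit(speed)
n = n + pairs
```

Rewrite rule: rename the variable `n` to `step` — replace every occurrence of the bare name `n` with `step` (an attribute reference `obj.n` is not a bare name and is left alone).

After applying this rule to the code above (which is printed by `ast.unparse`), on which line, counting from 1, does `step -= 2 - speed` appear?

Transformed code:
step = 11
buf = process(buf)
buf *= step > pairs
buf = pairs >= 29
pairs = emit(height)
if 30 > pairs:
    step -= 2 - speed
    step -= 35 % buf
else:
    height = 31
pairs.n
height = height[speed]
if 0 <= step:
    pairs += speed * 39
elif pairs >= 19 >= pairs:
    step -= step * pairs
    step = pairs
else:
    emit(speed)
step = step + pairs

7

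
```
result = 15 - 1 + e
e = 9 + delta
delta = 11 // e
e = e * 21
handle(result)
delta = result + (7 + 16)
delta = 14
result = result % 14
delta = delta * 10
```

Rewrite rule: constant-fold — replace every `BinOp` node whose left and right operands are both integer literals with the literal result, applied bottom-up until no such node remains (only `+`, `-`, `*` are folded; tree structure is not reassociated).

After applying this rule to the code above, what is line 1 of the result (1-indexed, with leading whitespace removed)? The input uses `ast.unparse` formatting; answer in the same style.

result = 14 + e

Transformed code:
result = 14 + e
e = 9 + delta
delta = 11 // e
e = e * 21
handle(result)
delta = result + 23
delta = 14
result = result % 14
delta = delta * 10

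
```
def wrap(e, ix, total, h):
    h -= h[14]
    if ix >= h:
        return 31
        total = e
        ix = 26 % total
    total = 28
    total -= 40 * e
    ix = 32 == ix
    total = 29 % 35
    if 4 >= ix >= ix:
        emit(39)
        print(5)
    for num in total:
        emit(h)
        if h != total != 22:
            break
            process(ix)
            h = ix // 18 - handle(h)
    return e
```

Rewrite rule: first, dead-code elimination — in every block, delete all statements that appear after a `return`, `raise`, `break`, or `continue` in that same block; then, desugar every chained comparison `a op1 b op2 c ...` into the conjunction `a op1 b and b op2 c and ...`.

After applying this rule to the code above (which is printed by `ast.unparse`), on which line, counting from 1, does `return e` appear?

16

Transformed code:
def wrap(e, ix, total, h):
    h -= h[14]
    if ix >= h:
        return 31
    total = 28
    total -= 40 * e
    ix = 32 == ix
    total = 29 % 35
    if 4 >= ix and ix >= ix:
        emit(39)
        print(5)
    for num in total:
        emit(h)
        if h != total and total != 22:
            break
    return e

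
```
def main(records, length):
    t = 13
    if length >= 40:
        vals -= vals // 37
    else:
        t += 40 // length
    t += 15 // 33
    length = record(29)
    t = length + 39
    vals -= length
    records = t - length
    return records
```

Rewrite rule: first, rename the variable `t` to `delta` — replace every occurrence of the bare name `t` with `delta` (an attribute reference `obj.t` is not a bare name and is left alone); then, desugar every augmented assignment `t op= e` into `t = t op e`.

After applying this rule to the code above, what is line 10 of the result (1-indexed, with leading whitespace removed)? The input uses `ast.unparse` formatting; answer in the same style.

Transformed code:
def main(records, length):
    delta = 13
    if length >= 40:
        vals = vals - vals // 37
    else:
        delta = delta + 40 // length
    delta = delta + 15 // 33
    length = record(29)
    delta = length + 39
    vals = vals - length
    records = delta - length
    return records

vals = vals - length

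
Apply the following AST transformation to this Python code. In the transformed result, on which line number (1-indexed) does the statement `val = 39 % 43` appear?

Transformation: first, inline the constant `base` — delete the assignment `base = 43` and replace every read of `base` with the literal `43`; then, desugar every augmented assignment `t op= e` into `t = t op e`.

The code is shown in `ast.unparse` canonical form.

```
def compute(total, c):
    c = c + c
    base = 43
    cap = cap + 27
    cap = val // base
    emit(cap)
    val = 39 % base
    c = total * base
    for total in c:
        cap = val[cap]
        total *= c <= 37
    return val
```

6

Transformed code:
def compute(total, c):
    c = c + c
    cap = cap + 27
    cap = val // 43
    emit(cap)
    val = 39 % 43
    c = total * 43
    for total in c:
        cap = val[cap]
        total = total * (c <= 37)
    return val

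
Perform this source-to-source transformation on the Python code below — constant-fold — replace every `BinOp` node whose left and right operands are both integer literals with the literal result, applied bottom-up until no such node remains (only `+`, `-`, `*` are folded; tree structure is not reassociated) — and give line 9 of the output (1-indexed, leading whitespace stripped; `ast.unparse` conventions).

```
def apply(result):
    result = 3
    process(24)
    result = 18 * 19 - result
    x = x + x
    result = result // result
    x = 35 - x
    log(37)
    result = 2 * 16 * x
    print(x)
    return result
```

result = 32 * x

Transformed code:
def apply(result):
    result = 3
    process(24)
    result = 342 - result
    x = x + x
    result = result // result
    x = 35 - x
    log(37)
    result = 32 * x
    print(x)
    return result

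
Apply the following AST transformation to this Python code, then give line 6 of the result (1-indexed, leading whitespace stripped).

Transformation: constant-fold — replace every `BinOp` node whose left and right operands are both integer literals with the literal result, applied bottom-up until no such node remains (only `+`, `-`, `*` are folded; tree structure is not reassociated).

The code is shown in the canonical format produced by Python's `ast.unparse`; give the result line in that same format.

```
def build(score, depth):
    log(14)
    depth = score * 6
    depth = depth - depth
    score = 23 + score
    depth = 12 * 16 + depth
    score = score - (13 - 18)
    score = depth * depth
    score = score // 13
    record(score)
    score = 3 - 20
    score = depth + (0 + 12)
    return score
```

depth = 192 + depth

Transformed code:
def build(score, depth):
    log(14)
    depth = score * 6
    depth = depth - depth
    score = 23 + score
    depth = 192 + depth
    score = score - -5
    score = depth * depth
    score = score // 13
    record(score)
    score = -17
    score = depth + 12
    return score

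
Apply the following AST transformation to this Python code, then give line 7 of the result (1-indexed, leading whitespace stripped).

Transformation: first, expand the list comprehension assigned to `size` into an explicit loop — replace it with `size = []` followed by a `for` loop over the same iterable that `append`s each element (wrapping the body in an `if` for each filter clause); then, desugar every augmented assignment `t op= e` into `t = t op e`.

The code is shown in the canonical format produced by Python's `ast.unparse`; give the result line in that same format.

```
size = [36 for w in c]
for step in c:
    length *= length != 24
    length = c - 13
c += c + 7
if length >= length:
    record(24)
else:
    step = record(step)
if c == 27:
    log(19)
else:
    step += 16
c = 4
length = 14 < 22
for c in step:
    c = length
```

Transformed code:
size = []
for w in c:
    size.append(36)
for step in c:
    length = length * (length != 24)
    length = c - 13
c = c + (c + 7)
if length >= length:
    record(24)
else:
    step = record(step)
if c == 27:
    log(19)
else:
    step = step + 16
c = 4
length = 14 < 22
for c in step:
    c = length

c = c + (c + 7)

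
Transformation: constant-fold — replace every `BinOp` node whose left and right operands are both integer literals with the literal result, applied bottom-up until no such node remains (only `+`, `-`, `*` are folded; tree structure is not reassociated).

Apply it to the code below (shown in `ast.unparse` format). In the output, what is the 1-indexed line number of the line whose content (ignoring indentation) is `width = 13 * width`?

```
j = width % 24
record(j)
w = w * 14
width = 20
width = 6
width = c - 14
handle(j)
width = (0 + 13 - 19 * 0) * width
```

Transformed code:
j = width % 24
record(j)
w = w * 14
width = 20
width = 6
width = c - 14
handle(j)
width = 13 * width

8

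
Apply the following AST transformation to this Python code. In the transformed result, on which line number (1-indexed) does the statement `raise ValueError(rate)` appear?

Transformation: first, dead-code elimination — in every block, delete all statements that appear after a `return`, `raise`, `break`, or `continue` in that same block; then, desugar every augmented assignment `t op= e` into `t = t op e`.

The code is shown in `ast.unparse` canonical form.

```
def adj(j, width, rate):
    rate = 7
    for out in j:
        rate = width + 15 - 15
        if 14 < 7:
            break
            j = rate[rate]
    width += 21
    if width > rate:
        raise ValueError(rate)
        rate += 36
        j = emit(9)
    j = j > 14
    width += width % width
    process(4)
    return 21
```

Transformed code:
def adj(j, width, rate):
    rate = 7
    for out in j:
        rate = width + 15 - 15
        if 14 < 7:
            break
    width = width + 21
    if width > rate:
        raise ValueError(rate)
    j = j > 14
    width = width + width % width
    process(4)
    return 21

9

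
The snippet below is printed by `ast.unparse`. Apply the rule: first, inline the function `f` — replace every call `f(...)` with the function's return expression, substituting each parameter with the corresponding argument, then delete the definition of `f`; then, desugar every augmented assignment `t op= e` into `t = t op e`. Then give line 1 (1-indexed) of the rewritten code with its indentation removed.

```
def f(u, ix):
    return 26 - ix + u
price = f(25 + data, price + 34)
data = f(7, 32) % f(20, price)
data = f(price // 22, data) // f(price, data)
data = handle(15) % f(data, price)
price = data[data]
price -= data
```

price = 26 - (price + 34) + (25 + data)

Transformed code:
price = 26 - (price + 34) + (25 + data)
data = (26 - 32 + 7) % (26 - price + 20)
data = (26 - data + price // 22) // (26 - data + price)
data = handle(15) % (26 - price + data)
price = data[data]
price = price - data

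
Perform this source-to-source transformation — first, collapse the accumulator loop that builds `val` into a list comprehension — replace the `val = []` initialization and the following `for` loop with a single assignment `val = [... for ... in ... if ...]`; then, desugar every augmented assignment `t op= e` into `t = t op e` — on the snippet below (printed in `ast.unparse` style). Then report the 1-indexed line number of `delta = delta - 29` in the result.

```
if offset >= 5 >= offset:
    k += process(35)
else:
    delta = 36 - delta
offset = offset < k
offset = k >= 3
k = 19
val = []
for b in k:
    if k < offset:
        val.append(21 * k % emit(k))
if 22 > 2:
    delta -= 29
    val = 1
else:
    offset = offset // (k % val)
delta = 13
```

Transformed code:
if offset >= 5 >= offset:
    k = k + process(35)
else:
    delta = 36 - delta
offset = offset < k
offset = k >= 3
k = 19
val = [21 * k % emit(k) for b in k if k < offset]
if 22 > 2:
    delta = delta - 29
    val = 1
else:
    offset = offset // (k % val)
delta = 13

10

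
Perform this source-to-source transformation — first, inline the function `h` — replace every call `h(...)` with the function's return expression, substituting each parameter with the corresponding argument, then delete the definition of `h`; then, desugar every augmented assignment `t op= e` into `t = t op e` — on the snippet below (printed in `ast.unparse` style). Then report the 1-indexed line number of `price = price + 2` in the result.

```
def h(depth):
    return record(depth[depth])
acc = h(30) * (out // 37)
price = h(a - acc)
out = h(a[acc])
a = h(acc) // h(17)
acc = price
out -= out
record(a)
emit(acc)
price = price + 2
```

9

Transformed code:
acc = record(30[30]) * (out // 37)
price = record((a - acc)[a - acc])
out = record(a[acc][a[acc]])
a = record(acc[acc]) // record(17[17])
acc = price
out = out - out
record(a)
emit(acc)
price = price + 2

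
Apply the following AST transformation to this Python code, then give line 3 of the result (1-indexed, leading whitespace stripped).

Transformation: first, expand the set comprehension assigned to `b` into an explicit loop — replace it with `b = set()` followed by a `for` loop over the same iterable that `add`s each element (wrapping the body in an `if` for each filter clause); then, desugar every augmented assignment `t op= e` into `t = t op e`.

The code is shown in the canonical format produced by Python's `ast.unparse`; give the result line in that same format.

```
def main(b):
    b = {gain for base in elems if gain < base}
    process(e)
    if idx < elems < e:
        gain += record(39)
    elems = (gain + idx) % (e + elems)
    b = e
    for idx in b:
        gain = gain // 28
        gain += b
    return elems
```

for base in elems:

Transformed code:
def main(b):
    b = set()
    for base in elems:
        if gain < base:
            b.add(gain)
    process(e)
    if idx < elems < e:
        gain = gain + record(39)
    elems = (gain + idx) % (e + elems)
    b = e
    for idx in b:
        gain = gain // 28
        gain = gain + b
    return elems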